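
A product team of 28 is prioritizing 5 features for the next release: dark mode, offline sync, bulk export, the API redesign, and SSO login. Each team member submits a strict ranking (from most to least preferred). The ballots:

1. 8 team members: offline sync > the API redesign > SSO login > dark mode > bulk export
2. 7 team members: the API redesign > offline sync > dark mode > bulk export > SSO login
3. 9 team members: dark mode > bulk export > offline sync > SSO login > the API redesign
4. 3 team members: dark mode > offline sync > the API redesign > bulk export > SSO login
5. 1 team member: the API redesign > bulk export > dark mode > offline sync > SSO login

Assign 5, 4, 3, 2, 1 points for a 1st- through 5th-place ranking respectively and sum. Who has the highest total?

offline sync

dark mode: 8·2 + 7·3 + 9·5 + 3·5 + 1·3 = 100
offline sync: 8·5 + 7·4 + 9·3 + 3·4 + 1·2 = 109
bulk export: 8·1 + 7·2 + 9·4 + 3·2 + 1·4 = 68
the API redesign: 8·4 + 7·5 + 9·1 + 3·3 + 1·5 = 90
SSO login: 8·3 + 7·1 + 9·2 + 3·1 + 1·1 = 53
offline sync has the highest Borda score (109).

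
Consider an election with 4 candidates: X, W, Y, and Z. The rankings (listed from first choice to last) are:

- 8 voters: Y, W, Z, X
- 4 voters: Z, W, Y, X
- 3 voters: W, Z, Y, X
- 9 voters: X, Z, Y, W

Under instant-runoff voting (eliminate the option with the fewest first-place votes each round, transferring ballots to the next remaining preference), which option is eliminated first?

Round 1: X 9, W 3, Y 8, Z 4. Eliminate W.

W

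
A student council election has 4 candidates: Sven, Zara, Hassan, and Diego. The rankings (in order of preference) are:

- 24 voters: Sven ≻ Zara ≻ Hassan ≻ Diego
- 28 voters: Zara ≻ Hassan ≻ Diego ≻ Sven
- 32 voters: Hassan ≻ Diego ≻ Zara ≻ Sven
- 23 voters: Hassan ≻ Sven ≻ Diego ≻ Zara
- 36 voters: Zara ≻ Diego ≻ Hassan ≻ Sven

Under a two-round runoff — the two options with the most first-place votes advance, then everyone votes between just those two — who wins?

Round 1 first-place votes: Sven 24, Zara 64, Hassan 55, Diego 0.
Zara and Hassan advance.
Runoff: Zara is preferred to Hassan by 88 voters; Hassan by 55.
Zara wins the runoff.

Zara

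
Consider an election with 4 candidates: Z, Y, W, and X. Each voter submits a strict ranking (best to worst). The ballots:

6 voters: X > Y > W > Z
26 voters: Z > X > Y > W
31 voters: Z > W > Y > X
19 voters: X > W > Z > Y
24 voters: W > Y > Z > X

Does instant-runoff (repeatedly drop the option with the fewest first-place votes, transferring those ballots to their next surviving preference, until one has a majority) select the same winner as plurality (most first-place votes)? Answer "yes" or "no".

Instant-runoff — R1 Z 57, Y 0, W 24, X 25 (Z winner). Winner: Z.
Plurality — first-place votes: Z 57, Y 0, W 24, X 25. Winner: Z.
The two methods agree.

yes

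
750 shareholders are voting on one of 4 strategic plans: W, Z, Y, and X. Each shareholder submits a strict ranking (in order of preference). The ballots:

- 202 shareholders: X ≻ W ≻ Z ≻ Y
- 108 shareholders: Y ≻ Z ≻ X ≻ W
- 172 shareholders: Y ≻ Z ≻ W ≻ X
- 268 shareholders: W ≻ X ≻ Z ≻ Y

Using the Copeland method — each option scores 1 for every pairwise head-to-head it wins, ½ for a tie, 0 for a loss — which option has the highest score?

W

W: beats Z, Y, and X → score 3.
Z: beats Y; loses to W and X → score 1.
Y: loses to W, Z, and X → score 0.
X: beats Z and Y; loses to W → score 2.
W has the best pairwise record.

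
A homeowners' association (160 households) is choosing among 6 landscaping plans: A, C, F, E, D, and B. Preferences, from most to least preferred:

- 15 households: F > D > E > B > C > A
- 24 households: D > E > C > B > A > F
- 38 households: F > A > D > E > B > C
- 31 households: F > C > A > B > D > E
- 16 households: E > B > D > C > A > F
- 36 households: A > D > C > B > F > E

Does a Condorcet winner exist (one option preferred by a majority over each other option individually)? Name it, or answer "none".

F vs A: 84–76 for F.
F vs C: 84–76 for F.
F vs E: 120–40 for F.
F vs D: 84–76 for F.
F vs B: 84–76 for F.
F beats every other option head-to-head.

F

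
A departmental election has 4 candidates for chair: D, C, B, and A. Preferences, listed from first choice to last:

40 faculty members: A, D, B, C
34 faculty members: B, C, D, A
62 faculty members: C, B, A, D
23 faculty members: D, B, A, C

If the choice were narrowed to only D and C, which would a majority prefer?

Voters preferring D to C: 63; preferring C to D: 96.
C wins the head-to-head.

C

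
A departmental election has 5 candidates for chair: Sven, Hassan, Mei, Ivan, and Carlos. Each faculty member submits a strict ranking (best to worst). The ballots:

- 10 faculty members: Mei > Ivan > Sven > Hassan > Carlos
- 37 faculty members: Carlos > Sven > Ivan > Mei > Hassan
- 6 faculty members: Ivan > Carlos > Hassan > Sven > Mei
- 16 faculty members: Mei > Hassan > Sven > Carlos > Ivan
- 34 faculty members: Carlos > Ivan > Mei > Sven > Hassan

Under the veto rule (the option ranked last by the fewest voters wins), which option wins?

Sven

Last-place votes: Sven 0, Hassan 71, Mei 6, Ivan 16, Carlos 10.
Sven is ranked last by the fewest voters, so Sven wins.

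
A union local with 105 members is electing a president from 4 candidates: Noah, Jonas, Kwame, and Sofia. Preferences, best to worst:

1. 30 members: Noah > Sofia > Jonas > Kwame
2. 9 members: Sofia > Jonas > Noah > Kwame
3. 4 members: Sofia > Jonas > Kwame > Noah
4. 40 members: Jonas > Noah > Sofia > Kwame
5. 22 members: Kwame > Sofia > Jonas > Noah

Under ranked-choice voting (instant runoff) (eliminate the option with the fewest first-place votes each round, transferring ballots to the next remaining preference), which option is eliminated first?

Sofia

Round 1: Noah 30, Jonas 40, Kwame 22, Sofia 13. Eliminate Sofia.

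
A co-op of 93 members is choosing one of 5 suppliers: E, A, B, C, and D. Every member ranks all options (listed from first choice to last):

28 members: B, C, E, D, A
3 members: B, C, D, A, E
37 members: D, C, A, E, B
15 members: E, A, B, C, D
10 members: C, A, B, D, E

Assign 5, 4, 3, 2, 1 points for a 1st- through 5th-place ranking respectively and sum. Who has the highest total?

E: 28·3 + 3·1 + 37·2 + 15·5 + 10·1 = 246
A: 28·1 + 3·2 + 37·3 + 15·4 + 10·4 = 245
B: 28·5 + 3·5 + 37·1 + 15·3 + 10·3 = 267
C: 28·4 + 3·4 + 37·4 + 15·2 + 10·5 = 352
D: 28·2 + 3·3 + 37·5 + 15·1 + 10·2 = 285
C has the highest Borda score (352).

C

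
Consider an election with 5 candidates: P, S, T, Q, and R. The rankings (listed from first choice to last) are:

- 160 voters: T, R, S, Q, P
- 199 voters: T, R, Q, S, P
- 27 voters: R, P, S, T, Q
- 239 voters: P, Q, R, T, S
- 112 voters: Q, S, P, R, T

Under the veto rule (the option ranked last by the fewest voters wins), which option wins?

Last-place votes: P 359, S 239, T 112, Q 27, R 0.
R is ranked last by the fewest voters, so R wins.

R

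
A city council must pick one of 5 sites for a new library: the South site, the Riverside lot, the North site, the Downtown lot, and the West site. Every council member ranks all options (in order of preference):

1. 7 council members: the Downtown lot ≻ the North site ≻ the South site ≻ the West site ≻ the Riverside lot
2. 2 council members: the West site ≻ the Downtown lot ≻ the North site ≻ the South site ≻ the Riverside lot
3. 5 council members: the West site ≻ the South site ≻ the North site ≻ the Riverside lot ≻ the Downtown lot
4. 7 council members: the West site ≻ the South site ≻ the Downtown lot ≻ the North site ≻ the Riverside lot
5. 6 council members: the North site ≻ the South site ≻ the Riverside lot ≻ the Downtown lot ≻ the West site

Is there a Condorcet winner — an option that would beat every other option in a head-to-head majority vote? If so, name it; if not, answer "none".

the West site

the West site vs the South site: 14–13 for the West site.
the West site vs the Riverside lot: 21–6 for the West site.
the West site vs the North site: 14–13 for the West site.
the West site vs the Downtown lot: 14–13 for the West site.
the West site beats every other option head-to-head.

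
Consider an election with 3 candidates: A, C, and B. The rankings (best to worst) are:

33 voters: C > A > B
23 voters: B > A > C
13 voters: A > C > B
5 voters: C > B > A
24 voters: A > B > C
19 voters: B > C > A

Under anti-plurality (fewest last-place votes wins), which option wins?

Last-place votes: A 24, C 47, B 46.
A is ranked last by the fewest voters, so A wins.

A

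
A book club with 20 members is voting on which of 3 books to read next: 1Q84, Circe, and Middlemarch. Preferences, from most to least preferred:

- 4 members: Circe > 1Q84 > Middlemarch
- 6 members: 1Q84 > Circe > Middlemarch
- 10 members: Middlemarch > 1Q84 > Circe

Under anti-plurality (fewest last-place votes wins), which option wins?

Last-place votes: 1Q84 0, Circe 10, Middlemarch 10.
1Q84 is ranked last by the fewest voters, so 1Q84 wins.

1Q84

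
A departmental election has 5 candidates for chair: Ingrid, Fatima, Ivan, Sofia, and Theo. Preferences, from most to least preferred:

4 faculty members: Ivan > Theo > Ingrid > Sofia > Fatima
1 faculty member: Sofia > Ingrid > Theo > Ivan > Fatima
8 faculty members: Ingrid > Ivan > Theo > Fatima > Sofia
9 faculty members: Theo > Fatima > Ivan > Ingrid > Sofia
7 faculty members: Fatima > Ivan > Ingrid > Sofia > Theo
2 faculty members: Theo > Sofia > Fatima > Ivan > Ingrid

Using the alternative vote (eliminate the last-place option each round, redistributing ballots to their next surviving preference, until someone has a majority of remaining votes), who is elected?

Ingrid

Round 1: Ingrid 8, Fatima 7, Ivan 4, Sofia 1, Theo 11. Eliminate Sofia.
Round 2: Ingrid 9, Fatima 7, Ivan 4, Theo 11. Eliminate Ivan.
Round 3: Ingrid 9, Fatima 7, Theo 15. Eliminate Fatima.
Round 4: Ingrid 16, Theo 15. Ingrid has a majority.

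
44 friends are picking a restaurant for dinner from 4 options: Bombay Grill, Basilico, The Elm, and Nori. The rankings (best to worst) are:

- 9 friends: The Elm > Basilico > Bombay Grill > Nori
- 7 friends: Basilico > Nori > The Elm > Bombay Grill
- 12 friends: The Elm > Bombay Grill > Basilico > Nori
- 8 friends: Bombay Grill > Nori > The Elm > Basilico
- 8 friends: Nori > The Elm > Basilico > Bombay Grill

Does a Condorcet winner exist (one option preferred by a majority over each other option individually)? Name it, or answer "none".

none

Checking pairwise contests:
Basilico beats Bombay Grill 24–20.
The Elm beats Basilico 37–7.
Nori beats The Elm 23–21.
Bombay Grill beats Nori 29–15.
Every option loses at least one head-to-head, so there is no Condorcet winner.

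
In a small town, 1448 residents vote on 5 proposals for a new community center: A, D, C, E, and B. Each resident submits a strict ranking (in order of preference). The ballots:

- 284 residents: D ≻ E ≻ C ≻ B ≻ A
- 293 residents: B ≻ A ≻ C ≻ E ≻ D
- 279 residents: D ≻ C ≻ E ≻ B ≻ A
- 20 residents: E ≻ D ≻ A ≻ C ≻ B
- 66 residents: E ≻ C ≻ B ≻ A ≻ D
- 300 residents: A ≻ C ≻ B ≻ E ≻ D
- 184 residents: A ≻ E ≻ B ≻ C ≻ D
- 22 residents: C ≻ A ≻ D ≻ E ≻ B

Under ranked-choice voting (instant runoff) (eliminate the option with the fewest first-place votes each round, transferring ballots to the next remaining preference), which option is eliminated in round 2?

E

Round 1: A 484, D 563, C 22, E 86, B 293. Eliminate C.
Round 2: A 506, D 563, E 86, B 293. Eliminate E.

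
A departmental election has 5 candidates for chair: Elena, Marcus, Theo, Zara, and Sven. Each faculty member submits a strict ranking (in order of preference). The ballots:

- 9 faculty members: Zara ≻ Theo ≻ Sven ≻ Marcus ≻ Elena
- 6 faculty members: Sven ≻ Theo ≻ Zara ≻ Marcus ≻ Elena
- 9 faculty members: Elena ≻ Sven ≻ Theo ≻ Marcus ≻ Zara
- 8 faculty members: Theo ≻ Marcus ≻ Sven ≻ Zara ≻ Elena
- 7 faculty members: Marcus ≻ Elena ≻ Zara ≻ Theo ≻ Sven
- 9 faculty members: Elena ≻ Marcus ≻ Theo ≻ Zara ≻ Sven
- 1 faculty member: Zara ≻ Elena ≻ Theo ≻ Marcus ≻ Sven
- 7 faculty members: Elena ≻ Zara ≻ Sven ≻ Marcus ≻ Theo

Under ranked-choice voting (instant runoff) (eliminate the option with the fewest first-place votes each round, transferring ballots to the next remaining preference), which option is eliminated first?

Sven

Round 1: Elena 25, Marcus 7, Theo 8, Zara 10, Sven 6. Eliminate Sven.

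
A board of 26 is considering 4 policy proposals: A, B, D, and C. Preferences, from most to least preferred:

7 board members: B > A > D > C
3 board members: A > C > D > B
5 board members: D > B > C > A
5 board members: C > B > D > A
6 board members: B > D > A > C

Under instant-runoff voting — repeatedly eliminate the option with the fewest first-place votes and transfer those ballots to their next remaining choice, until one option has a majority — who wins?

Round 1: A 3, B 13, D 5, C 5. Eliminate A.
Round 2: B 13, D 5, C 8. Eliminate D.
Round 3: B 18, C 8. B has a majority.

B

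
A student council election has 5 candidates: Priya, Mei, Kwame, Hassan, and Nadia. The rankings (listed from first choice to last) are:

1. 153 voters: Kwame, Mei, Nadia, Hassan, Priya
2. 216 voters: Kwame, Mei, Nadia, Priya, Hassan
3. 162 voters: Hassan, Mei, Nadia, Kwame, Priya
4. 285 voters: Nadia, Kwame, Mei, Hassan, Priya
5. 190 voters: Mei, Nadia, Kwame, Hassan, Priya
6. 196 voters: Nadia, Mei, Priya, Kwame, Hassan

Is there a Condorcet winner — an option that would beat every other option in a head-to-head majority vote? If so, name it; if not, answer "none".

Checking pairwise contests:
Mei beats Priya 1202–0.
Kwame beats Mei 654–548.
Nadia beats Kwame 833–369.
Mei beats Hassan 1040–162.
Mei beats Nadia 721–481.
Every option loses at least one head-to-head, so there is no Condorcet winner.

none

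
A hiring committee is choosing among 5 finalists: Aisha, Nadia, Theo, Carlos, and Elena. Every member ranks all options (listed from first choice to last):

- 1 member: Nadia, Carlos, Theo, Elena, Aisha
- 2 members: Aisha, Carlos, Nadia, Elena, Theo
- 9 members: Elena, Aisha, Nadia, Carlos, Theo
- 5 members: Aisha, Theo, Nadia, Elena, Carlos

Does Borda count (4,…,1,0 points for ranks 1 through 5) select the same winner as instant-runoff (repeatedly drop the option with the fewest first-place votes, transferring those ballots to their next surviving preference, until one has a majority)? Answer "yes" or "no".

Borda — scores: Aisha 55, Nadia 36, Theo 17, Carlos 18, Elena 44. Winner: Aisha.
Instant-runoff — R1 Aisha 7, Nadia 1, Theo 0, Carlos 0, Elena 9 (Elena winner). Winner: Elena.
The two methods disagree.

no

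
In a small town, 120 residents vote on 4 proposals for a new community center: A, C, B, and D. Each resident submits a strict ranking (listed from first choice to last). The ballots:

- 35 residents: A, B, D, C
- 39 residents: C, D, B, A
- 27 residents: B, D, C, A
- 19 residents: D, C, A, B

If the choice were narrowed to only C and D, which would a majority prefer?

D

Voters preferring C to D: 39; preferring D to C: 81.
D wins the head-to-head.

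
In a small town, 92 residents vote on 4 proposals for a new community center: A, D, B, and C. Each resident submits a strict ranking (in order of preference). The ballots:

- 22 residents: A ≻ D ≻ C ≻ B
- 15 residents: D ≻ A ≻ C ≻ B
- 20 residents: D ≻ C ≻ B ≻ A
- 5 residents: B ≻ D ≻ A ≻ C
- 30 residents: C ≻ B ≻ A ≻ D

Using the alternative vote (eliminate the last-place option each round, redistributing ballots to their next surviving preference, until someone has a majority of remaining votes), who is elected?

D

Round 1: A 22, D 35, B 5, C 30. Eliminate B.
Round 2: A 22, D 40, C 30. Eliminate A.
Round 3: D 62, C 30. D has a majority.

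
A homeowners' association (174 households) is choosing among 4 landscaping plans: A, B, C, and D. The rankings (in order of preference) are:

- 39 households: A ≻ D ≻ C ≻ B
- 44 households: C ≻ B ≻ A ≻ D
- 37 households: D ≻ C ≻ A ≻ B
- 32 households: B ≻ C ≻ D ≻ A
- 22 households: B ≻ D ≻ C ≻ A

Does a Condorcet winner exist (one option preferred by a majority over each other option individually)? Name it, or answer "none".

none

Checking pairwise contests:
B beats A 98–76.
C beats B 120–54.
D beats C 98–76.
B beats D 98–76.
Every option loses at least one head-to-head, so there is no Condorcet winner.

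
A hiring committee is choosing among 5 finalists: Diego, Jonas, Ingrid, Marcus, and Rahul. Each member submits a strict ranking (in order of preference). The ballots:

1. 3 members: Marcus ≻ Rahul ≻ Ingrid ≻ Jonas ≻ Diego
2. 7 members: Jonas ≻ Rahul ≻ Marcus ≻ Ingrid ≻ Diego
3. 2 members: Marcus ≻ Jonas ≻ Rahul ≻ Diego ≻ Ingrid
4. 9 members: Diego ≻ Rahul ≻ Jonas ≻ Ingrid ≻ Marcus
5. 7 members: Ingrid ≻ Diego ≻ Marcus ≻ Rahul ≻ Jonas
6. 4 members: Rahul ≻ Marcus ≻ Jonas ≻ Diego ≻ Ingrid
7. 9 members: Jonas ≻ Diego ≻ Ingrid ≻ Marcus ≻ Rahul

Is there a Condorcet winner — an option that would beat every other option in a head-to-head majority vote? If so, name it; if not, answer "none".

none

Checking pairwise contests:
Jonas beats Diego 25–16.
Rahul beats Jonas 23–18.
Diego beats Ingrid 24–17.
Diego beats Marcus 25–16.
Diego beats Rahul 25–16.
Every option loses at least one head-to-head, so there is no Condorcet winner.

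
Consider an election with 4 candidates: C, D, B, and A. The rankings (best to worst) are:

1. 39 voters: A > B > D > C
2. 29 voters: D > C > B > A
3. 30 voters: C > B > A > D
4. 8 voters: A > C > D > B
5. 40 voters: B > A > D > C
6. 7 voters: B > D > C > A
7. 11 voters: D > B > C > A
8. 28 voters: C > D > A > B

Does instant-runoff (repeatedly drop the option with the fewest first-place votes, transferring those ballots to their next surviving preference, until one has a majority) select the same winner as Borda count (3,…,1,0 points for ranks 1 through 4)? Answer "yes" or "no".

yes

Instant-runoff — R1 C 58, D 40, B 47, A 47 (D out); R2 C 87, B 58, A 47 (A out); R3 C 95, B 97 (B winner). Winner: B.
Borda — scores: C 266, D 277, B 330, A 279. Winner: B.
The two methods agree.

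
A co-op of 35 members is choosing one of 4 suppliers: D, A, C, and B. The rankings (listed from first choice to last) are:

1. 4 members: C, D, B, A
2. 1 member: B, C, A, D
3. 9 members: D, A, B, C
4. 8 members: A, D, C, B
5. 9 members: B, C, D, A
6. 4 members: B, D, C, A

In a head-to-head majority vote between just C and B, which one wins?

Voters preferring C to B: 12; preferring B to C: 23.
B wins the head-to-head.

B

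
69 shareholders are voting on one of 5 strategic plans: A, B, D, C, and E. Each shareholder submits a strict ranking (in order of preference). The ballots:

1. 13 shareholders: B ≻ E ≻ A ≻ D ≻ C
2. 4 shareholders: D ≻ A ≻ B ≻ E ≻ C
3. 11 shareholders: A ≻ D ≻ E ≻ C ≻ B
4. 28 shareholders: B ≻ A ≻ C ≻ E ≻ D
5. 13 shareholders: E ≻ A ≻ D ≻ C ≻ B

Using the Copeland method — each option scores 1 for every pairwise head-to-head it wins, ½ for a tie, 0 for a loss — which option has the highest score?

B

A: beats D, C, and E; loses to B → score 3.
B: beats A, D, C, and E → score 4.
D: beats C; loses to A, B, and E → score 1.
C: loses to A, B, D, and E → score 0.
E: beats D and C; loses to A and B → score 2.
B has the best pairwise record.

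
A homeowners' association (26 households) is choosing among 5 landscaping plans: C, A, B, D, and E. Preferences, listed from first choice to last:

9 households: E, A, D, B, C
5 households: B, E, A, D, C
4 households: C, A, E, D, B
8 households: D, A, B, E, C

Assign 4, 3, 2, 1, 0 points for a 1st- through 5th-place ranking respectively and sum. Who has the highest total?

A

C: 9·0 + 5·0 + 4·4 + 8·0 = 16
A: 9·3 + 5·2 + 4·3 + 8·3 = 73
B: 9·1 + 5·4 + 4·0 + 8·2 = 45
D: 9·2 + 5·1 + 4·1 + 8·4 = 59
E: 9·4 + 5·3 + 4·2 + 8·1 = 67
A has the highest Borda score (73).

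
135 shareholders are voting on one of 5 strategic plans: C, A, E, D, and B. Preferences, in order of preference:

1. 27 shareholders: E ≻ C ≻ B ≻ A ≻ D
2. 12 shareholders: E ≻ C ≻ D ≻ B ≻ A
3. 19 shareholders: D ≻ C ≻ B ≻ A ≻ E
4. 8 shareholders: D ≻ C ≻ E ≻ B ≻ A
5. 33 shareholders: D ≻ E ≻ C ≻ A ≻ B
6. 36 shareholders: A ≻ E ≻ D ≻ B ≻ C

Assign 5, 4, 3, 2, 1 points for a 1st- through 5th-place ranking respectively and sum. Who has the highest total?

E

C: 27·4 + 12·4 + 19·4 + 8·4 + 33·3 + 36·1 = 399
A: 27·2 + 12·1 + 19·2 + 8·1 + 33·2 + 36·5 = 358
E: 27·5 + 12·5 + 19·1 + 8·3 + 33·4 + 36·4 = 514
D: 27·1 + 12·3 + 19·5 + 8·5 + 33·5 + 36·3 = 471
B: 27·3 + 12·2 + 19·3 + 8·2 + 33·1 + 36·2 = 283
E has the highest Borda score (514).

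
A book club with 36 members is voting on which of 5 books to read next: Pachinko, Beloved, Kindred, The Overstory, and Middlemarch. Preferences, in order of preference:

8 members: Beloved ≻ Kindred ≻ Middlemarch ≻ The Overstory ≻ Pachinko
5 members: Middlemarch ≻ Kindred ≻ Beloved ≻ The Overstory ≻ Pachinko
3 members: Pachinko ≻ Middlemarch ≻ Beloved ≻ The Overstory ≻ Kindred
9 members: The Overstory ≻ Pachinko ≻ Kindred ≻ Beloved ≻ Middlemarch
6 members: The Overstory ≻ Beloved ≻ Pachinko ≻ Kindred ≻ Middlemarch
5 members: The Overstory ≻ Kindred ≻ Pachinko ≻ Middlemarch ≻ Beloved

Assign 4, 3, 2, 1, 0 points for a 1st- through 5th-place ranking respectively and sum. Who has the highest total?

The Overstory

Pachinko: 8·0 + 5·0 + 3·4 + 9·3 + 6·2 + 5·2 = 61
Beloved: 8·4 + 5·2 + 3·2 + 9·1 + 6·3 + 5·0 = 75
Kindred: 8·3 + 5·3 + 3·0 + 9·2 + 6·1 + 5·3 = 78
The Overstory: 8·1 + 5·1 + 3·1 + 9·4 + 6·4 + 5·4 = 96
Middlemarch: 8·2 + 5·4 + 3·3 + 9·0 + 6·0 + 5·1 = 50
The Overstory has the highest Borda score (96).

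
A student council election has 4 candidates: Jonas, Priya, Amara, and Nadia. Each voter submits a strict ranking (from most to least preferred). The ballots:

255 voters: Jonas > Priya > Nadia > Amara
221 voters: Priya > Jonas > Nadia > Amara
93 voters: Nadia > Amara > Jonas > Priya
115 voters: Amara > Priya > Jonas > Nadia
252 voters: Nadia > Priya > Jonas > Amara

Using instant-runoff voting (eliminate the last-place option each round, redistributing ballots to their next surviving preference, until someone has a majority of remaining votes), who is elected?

Priya

Round 1: Jonas 255, Priya 221, Amara 115, Nadia 345. Eliminate Amara.
Round 2: Jonas 255, Priya 336, Nadia 345. Eliminate Jonas.
Round 3: Priya 591, Nadia 345. Priya has a majority.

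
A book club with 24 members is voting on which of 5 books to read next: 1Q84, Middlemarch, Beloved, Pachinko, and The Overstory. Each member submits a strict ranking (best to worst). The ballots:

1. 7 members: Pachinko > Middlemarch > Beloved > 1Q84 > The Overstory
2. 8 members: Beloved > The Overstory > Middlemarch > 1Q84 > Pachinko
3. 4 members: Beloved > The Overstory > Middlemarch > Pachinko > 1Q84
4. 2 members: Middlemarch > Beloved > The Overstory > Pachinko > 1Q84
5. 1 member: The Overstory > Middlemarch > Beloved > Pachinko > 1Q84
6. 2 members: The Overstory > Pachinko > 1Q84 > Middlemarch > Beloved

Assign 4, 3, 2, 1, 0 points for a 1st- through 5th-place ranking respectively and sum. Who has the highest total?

Beloved

1Q84: 7·1 + 8·1 + 4·0 + 2·0 + 1·0 + 2·2 = 19
Middlemarch: 7·3 + 8·2 + 4·2 + 2·4 + 1·3 + 2·1 = 58
Beloved: 7·2 + 8·4 + 4·4 + 2·3 + 1·2 + 2·0 = 70
Pachinko: 7·4 + 8·0 + 4·1 + 2·1 + 1·1 + 2·3 = 41
The Overstory: 7·0 + 8·3 + 4·3 + 2·2 + 1·4 + 2·4 = 52
Beloved has the highest Borda score (70).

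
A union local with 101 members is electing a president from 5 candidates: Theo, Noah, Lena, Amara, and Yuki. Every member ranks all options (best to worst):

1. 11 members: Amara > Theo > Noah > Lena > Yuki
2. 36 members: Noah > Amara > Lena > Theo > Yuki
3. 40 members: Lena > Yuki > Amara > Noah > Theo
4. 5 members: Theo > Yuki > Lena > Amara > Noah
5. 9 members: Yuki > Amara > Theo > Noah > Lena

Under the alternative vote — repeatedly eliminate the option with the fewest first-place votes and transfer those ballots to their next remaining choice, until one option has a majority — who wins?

Noah

Round 1: Theo 5, Noah 36, Lena 40, Amara 11, Yuki 9. Eliminate Theo.
Round 2: Noah 36, Lena 40, Amara 11, Yuki 14. Eliminate Amara.
Round 3: Noah 47, Lena 40, Yuki 14. Eliminate Yuki.
Round 4: Noah 56, Lena 45. Noah has a majority.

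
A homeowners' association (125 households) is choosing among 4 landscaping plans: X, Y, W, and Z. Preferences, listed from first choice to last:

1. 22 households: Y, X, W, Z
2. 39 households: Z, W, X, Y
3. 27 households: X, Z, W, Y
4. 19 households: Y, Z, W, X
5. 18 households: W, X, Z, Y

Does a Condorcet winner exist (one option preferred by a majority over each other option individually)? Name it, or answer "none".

none

Checking pairwise contests:
W beats X 76–49.
X beats Y 84–41.
Z beats W 85–40.
X beats Z 67–58.
Every option loses at least one head-to-head, so there is no Condorcet winner.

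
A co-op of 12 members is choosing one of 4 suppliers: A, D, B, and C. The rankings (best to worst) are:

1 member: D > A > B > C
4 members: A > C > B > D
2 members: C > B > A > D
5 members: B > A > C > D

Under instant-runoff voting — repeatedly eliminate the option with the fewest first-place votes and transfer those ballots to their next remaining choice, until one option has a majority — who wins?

B

Round 1: A 4, D 1, B 5, C 2. Eliminate D.
Round 2: A 5, B 5, C 2. Eliminate C.
Round 3: A 5, B 7. B has a majority.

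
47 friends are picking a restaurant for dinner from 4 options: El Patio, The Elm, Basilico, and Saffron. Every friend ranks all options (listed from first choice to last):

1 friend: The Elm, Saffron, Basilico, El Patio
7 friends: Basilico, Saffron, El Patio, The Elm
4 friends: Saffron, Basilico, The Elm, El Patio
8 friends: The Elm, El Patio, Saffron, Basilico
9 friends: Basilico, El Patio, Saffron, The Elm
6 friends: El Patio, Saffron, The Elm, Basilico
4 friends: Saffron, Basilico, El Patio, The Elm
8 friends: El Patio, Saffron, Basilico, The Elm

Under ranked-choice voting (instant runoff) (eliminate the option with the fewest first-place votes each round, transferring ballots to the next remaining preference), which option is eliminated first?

Round 1: El Patio 14, The Elm 9, Basilico 16, Saffron 8. Eliminate Saffron.

Saffron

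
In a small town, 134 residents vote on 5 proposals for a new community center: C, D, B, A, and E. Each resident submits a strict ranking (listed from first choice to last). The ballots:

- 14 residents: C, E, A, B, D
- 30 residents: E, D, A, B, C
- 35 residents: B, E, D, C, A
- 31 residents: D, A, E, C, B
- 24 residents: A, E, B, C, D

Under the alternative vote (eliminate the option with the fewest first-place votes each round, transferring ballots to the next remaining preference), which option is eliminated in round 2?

A

Round 1: C 14, D 31, B 35, A 24, E 30. Eliminate C.
Round 2: D 31, B 35, A 24, E 44. Eliminate A.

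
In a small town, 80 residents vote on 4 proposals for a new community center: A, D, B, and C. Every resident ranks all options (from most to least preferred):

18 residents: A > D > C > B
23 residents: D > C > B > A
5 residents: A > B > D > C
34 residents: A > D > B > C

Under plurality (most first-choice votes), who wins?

First-place votes: A 57, D 23, B 0, C 0.
A has the most first-place votes.

A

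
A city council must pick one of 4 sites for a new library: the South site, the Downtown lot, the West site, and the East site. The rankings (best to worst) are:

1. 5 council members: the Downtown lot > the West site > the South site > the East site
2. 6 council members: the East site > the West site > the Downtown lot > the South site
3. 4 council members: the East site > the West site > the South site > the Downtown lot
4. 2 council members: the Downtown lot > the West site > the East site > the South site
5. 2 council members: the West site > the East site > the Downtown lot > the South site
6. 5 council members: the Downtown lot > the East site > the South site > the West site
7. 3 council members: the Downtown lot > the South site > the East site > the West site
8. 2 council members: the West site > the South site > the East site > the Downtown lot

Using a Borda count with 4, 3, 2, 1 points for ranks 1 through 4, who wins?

the South site: 5·2 + 6·1 + 4·2 + 2·1 + 2·1 + 5·2 + 3·3 + 2·3 = 53
the Downtown lot: 5·4 + 6·2 + 4·1 + 2·4 + 2·2 + 5·4 + 3·4 + 2·1 = 82
the West site: 5·3 + 6·3 + 4·3 + 2·3 + 2·4 + 5·1 + 3·1 + 2·4 = 75
the East site: 5·1 + 6·4 + 4·4 + 2·2 + 2·3 + 5·3 + 3·2 + 2·2 = 80
the Downtown lot has the highest Borda score (82).

the Downtown lot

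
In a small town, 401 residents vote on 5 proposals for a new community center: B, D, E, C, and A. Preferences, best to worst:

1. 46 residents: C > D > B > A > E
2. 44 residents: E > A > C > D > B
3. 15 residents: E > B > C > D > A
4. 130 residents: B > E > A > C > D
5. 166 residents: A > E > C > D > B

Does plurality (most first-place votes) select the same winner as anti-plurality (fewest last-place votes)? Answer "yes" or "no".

Plurality — first-place votes: B 130, D 0, E 59, C 46, A 166. Winner: A.
Anti-plurality — last-place votes: B 210, D 130, E 46, C 0, A 15. Winner: C.
The two methods disagree.

no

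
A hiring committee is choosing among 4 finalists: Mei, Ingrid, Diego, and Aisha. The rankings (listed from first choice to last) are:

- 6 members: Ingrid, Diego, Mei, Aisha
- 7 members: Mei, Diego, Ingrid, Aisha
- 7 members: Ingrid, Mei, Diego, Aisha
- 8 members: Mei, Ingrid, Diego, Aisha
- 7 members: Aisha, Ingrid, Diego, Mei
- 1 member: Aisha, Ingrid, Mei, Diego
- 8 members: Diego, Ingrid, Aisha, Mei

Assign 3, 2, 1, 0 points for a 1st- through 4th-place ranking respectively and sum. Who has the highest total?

Ingrid

Mei: 6·1 + 7·3 + 7·2 + 8·3 + 7·0 + 1·1 + 8·0 = 66
Ingrid: 6·3 + 7·1 + 7·3 + 8·2 + 7·2 + 1·2 + 8·2 = 94
Diego: 6·2 + 7·2 + 7·1 + 8·1 + 7·1 + 1·0 + 8·3 = 72
Aisha: 6·0 + 7·0 + 7·0 + 8·0 + 7·3 + 1·3 + 8·1 = 32
Ingrid has the highest Borda score (94).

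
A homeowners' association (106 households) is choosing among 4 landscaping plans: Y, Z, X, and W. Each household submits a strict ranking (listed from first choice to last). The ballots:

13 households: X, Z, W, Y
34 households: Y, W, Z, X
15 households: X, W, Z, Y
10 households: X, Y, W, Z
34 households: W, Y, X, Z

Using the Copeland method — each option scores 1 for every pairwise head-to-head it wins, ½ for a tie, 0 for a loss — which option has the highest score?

Y: beats Z and X; loses to W → score 2.
Z: loses to Y, X, and W → score 0.
X: beats Z; loses to Y and W → score 1.
W: beats Y, Z, and X → score 3.
W has the best pairwise record.

W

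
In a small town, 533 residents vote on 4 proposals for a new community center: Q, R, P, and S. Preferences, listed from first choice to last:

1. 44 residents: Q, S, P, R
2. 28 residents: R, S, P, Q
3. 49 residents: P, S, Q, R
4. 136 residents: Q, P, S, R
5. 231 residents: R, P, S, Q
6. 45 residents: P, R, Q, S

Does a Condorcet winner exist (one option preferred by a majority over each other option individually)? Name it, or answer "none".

P vs Q: 353–180 for P.
P vs R: 274–259 for P.
P vs S: 461–72 for P.
P beats every other option head-to-head.

P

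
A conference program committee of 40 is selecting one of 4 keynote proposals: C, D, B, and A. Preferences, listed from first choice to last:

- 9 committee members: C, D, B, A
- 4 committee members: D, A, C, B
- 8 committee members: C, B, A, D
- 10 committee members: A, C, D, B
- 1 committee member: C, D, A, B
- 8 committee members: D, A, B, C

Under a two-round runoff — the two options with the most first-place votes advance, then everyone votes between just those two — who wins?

Round 1 first-place votes: C 18, D 12, B 0, A 10.
C and D advance.
Runoff: C is preferred to D by 28 voters; D by 12.
C wins the runoff.

C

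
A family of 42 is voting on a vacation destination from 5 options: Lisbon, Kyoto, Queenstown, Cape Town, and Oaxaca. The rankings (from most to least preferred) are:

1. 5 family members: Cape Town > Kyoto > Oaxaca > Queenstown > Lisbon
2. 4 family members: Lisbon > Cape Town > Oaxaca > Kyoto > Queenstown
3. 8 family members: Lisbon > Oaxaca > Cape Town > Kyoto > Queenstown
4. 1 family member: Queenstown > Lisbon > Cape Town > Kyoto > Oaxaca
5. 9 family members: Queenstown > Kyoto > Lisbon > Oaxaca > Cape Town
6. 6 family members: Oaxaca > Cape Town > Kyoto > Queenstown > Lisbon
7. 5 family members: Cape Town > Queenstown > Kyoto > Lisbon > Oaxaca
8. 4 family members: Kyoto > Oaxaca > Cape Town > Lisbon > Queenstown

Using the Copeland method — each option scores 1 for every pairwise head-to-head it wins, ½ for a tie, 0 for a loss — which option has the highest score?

Kyoto

Lisbon: beats Cape Town and Oaxaca; loses to Kyoto and Queenstown → score 2.
Kyoto: beats Lisbon, Queenstown, and Oaxaca; loses to Cape Town → score 3.
Queenstown: beats Lisbon; loses to Kyoto, Cape Town, and Oaxaca → score 1.
Cape Town: beats Kyoto and Queenstown; loses to Lisbon and Oaxaca → score 2.
Oaxaca: beats Queenstown and Cape Town; loses to Lisbon and Kyoto → score 2.
Kyoto has the best pairwise record.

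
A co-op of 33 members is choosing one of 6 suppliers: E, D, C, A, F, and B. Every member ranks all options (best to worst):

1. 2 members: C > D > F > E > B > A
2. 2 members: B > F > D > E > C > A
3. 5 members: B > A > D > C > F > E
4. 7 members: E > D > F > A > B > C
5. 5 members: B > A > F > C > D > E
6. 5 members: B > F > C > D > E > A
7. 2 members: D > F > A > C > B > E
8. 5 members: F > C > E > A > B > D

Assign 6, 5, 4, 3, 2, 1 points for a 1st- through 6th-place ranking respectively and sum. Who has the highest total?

E: 2·3 + 2·3 + 5·1 + 7·6 + 5·1 + 5·2 + 2·1 + 5·4 = 96
D: 2·5 + 2·4 + 5·4 + 7·5 + 5·2 + 5·3 + 2·6 + 5·1 = 115
C: 2·6 + 2·2 + 5·3 + 7·1 + 5·3 + 5·4 + 2·3 + 5·5 = 104
A: 2·1 + 2·1 + 5·5 + 7·3 + 5·5 + 5·1 + 2·4 + 5·3 = 103
F: 2·4 + 2·5 + 5·2 + 7·4 + 5·4 + 5·5 + 2·5 + 5·6 = 141
B: 2·2 + 2·6 + 5·6 + 7·2 + 5·6 + 5·6 + 2·2 + 5·2 = 134
F has the highest Borda score (141).

F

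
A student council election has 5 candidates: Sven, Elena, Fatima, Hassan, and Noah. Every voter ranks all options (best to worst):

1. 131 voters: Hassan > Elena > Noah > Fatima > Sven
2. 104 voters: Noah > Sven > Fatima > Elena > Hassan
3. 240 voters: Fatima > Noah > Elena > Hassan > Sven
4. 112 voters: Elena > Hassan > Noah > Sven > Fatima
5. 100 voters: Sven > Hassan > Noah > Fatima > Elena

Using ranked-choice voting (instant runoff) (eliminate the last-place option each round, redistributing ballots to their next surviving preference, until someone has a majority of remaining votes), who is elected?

Fatima

Round 1: Sven 100, Elena 112, Fatima 240, Hassan 131, Noah 104. Eliminate Sven.
Round 2: Elena 112, Fatima 240, Hassan 231, Noah 104. Eliminate Noah.
Round 3: Elena 112, Fatima 344, Hassan 231. Fatima has a majority.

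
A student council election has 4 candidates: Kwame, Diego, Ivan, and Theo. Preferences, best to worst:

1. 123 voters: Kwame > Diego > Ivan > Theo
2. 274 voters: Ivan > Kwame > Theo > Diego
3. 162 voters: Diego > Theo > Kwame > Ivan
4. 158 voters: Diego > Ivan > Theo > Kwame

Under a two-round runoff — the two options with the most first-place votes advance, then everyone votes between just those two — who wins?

Round 1 first-place votes: Kwame 123, Diego 320, Ivan 274, Theo 0.
Diego and Ivan advance.
Runoff: Diego is preferred to Ivan by 443 voters; Ivan by 274.
Diego wins the runoff.

Diego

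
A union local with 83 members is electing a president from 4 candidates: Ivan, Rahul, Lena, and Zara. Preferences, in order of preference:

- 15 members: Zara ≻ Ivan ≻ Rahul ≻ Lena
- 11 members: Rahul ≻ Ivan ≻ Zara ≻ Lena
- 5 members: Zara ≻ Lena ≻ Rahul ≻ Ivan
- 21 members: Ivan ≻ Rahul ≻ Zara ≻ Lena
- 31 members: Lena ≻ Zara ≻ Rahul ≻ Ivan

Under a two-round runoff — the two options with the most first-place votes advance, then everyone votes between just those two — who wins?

Ivan

Round 1 first-place votes: Ivan 21, Rahul 11, Lena 31, Zara 20.
Lena and Ivan advance.
Runoff: Lena is preferred to Ivan by 36 voters; Ivan by 47.
Ivan wins the runoff.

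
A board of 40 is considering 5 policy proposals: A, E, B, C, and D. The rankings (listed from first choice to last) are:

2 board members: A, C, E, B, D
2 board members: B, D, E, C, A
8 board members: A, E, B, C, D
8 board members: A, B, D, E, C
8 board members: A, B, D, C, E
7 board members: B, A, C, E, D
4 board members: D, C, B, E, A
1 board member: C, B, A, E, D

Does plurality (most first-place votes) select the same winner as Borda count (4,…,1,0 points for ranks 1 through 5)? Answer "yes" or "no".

yes

Plurality — first-place votes: A 26, E 0, B 9, C 1, D 4. Winner: A.
Borda — scores: A 127, E 52, B 113, C 54, D 54. Winner: A.
The two methods agree.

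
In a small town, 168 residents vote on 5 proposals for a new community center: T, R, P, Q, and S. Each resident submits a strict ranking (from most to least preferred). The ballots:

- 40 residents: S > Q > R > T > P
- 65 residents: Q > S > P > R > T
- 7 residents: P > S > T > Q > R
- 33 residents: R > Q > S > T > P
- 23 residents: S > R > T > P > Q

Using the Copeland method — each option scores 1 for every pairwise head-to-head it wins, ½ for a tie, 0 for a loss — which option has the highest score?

Q

T: beats P; loses to R, Q, and S → score 1.
R: beats T and P; loses to Q and S → score 2.
P: loses to T, R, Q, and S → score 0.
Q: beats T, R, P, and S → score 4.
S: beats T, R, and P; loses to Q → score 3.
Q has the best pairwise record.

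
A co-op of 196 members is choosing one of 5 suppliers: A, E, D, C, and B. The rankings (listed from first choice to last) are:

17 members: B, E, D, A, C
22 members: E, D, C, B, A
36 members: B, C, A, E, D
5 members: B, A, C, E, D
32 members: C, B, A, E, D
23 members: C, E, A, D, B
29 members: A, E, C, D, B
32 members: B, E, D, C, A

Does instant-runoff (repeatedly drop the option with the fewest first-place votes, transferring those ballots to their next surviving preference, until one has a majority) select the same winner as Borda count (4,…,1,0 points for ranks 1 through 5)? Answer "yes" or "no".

Instant-runoff — R1 A 29, E 22, D 0, C 55, B 90 (D out); R2 A 29, E 22, C 55, B 90 (E out); R3 A 29, C 77, B 90 (A out); R4 C 106, B 90 (C winner). Winner: C.
Borda — scores: A 330, E 464, D 216, C 472, B 478. Winner: B.
The two methods disagree.

no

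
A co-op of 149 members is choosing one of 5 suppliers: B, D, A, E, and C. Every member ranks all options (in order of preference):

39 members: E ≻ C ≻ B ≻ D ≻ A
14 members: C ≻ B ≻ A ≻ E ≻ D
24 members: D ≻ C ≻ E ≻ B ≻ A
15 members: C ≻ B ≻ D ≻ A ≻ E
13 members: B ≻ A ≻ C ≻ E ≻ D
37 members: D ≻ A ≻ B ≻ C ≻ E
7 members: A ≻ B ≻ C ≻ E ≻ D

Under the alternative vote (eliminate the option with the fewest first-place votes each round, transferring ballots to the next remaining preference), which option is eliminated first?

Round 1: B 13, D 61, A 7, E 39, C 29. Eliminate A.

A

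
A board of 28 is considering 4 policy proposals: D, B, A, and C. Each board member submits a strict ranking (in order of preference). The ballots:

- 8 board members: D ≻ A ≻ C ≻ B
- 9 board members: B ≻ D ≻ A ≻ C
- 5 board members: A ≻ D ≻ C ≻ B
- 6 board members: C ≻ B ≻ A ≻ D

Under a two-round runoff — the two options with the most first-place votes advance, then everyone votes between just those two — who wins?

Round 1 first-place votes: D 8, B 9, A 5, C 6.
B and D advance.
Runoff: B is preferred to D by 15 voters; D by 13.
B wins the runoff.

B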